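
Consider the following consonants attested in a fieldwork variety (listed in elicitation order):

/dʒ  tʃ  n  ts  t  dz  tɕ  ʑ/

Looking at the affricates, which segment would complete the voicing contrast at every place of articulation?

/dʑ/

alveolar: voiceless /ts/, voiced /dz/.
postalveolar: voiceless /tʃ/, voiced /dʒ/.
alveolo-palatal: voiceless /tɕ/, voiced —.
The alveolo-palatal row has no voiced member, so the gap is the voiced alveolo-palatal affricate /dʑ/.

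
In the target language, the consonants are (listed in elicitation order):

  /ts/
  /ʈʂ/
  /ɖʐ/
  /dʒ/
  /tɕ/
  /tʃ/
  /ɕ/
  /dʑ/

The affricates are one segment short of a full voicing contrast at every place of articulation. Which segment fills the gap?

place of articulation  voiceless  voiced  
alveolar          ts        —       
postalveolar      tʃ        dʒ      
retroflex         ʈʂ        ɖʐ      
alveolo-palatal   tɕ        dʑ      
The alveolar row has no voiced member, so the gap is the voiced alveolar affricate /dz/.

/dz/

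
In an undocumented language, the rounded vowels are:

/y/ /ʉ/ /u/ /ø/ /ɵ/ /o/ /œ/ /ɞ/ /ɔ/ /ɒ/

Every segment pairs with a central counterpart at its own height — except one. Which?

/ɒ/

High: /y/ ~ /ʉ/ ~ /u/
High-mid: /ø/ ~ /ɵ/ ~ /o/
Low-mid: /œ/ ~ /ɞ/ ~ /ɔ/
Low: only /ɒ/ (back); no central partner.
So /ɒ/ is the unpaired segment.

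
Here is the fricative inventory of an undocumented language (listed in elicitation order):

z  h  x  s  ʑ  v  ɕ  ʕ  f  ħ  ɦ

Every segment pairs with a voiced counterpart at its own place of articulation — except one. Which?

/x/

Labiodental: /f/ ~ /v/
Alveolar: /s/ ~ /z/
Alveolo-palatal: /ɕ/ ~ /ʑ/
Pharyngeal: /ħ/ ~ /ʕ/
Glottal: /h/ ~ /ɦ/
Velar: only /x/ (voiceless); no voiced partner.
So /x/ is the unpaired segment.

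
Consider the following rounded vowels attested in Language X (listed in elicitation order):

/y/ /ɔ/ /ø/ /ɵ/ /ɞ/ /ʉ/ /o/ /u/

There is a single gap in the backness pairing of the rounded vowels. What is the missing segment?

height            front     central   back    
high              y         ʉ         u       
high-mid          ø         ɵ         o       
low-mid           —         ɞ         ɔ       
The low-mid row has no front member, so the gap is the low-mid front rounded vowel /œ/.

/œ/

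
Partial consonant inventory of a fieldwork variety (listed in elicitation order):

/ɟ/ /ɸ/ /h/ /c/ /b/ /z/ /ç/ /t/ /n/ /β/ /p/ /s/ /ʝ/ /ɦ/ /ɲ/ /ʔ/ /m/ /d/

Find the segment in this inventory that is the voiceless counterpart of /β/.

/β/ is a voiced bilabial fricative.
The voiceless counterpart is a voiceless bilabial fricative — in this inventory, /ɸ/.

/ɸ/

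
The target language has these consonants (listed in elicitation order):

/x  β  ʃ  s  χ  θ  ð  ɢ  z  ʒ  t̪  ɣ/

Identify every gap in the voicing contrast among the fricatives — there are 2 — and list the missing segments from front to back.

place of articulation  voiceless  voiced  
bilabial          —         β       
dental            θ         ð       
alveolar          s         z       
postalveolar      ʃ         ʒ       
velar             x         ɣ       
uvular            χ         —       
Gaps, from front to back: bilabial lacks voiceless (/ɸ/); uvular lacks voiced (/ʁ/).

/ɸ/, /ʁ/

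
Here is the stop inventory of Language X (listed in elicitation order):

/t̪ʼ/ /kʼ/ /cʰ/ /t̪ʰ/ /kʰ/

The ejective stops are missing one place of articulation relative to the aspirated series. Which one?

Aspirated: /t̪ʰ/ (dental), /cʰ/ (palatal), /kʰ/ (velar).
Ejective: /t̪ʼ/ (dental), /kʼ/ (velar).
Every place of articulation has an ejective member except palatal, where /cʼ/ would be expected.

palatal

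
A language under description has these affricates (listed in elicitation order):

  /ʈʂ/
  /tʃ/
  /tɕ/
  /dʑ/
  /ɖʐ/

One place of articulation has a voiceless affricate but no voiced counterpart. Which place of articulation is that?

postalveolar

postalveolar: voiceless /tʃ/, voiced —.
retroflex: voiceless /ʈʂ/, voiced /ɖʐ/.
alveolo-palatal: voiceless /tɕ/, voiced /dʑ/.
Every place of articulation has a voiced member except postalveolar, where /dʒ/ would be expected.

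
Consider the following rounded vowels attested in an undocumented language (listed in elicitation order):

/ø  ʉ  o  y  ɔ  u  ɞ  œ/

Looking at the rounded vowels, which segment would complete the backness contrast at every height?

/ɵ/

high: front /y/, central /ʉ/, back /u/.
high-mid: front /ø/, central —, back /o/.
low-mid: front /œ/, central /ɞ/, back /ɔ/.
The high-mid row has no central member, so the gap is the high-mid central rounded vowel /ɵ/.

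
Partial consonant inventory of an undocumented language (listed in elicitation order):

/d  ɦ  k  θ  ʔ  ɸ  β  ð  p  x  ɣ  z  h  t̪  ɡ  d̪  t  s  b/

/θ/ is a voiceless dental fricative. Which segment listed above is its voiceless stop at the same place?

The voiceless stop at the same place is a voiceless dental stop — in this inventory, /t̪/.

/t̪/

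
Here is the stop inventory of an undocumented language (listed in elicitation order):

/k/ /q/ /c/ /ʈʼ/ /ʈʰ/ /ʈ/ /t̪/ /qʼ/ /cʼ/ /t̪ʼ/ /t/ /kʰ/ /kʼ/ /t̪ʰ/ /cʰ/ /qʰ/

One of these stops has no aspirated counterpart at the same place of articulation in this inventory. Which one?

/t/

Dental: /t̪/ ~ /t̪ʰ/ ~ /t̪ʼ/
Retroflex: /ʈ/ ~ /ʈʰ/ ~ /ʈʼ/
Palatal: /c/ ~ /cʰ/ ~ /cʼ/
Velar: /k/ ~ /kʰ/ ~ /kʼ/
Uvular: /q/ ~ /qʰ/ ~ /qʼ/
Alveolar: only /t/ (plain); no aspirated partner.
So /t/ is the unpaired segment.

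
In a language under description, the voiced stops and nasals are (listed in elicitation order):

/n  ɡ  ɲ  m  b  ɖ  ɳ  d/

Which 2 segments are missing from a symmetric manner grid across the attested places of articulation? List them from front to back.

/ɟ/, /ŋ/

Oral stop: /b/ (bilabial), /d/ (alveolar), /ɖ/ (retroflex), /ɡ/ (velar).
Nasal: /m/ (bilabial), /n/ (alveolar), /ɳ/ (retroflex), /ɲ/ (palatal).
Gaps, from front to back: palatal lacks oral stop (/ɟ/); velar lacks nasal (/ŋ/).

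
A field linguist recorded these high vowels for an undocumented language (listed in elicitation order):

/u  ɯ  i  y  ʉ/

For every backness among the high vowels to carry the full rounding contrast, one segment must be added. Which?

/ɨ/

front: unrounded /i/, rounded /y/.
central: unrounded —, rounded /ʉ/.
back: unrounded /ɯ/, rounded /u/.
The central row has no unrounded member, so the gap is the central unrounded vowel /ɨ/.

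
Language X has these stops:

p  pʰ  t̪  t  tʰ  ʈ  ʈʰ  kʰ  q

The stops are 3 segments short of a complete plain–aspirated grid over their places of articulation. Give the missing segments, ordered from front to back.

bilabial: plain /p/, aspirated /pʰ/.
dental: plain /t̪/, aspirated —.
alveolar: plain /t/, aspirated /tʰ/.
retroflex: plain /ʈ/, aspirated /ʈʰ/.
velar: plain —, aspirated /kʰ/.
uvular: plain /q/, aspirated —.
Gaps, from front to back: dental lacks aspirated (/t̪ʰ/); velar lacks plain (/k/); uvular lacks aspirated (/qʰ/).

/t̪ʰ/, /k/, /qʰ/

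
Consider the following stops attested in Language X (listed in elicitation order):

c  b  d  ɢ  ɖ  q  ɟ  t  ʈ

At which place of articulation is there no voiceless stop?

Voiceless: /t/ (alveolar), /ʈ/ (retroflex), /c/ (palatal), /q/ (uvular).
Voiced: /b/ (bilabial), /d/ (alveolar), /ɖ/ (retroflex), /ɟ/ (palatal), /ɢ/ (uvular).
Every place of articulation has a voiceless member except bilabial, where /p/ would be expected.

bilabial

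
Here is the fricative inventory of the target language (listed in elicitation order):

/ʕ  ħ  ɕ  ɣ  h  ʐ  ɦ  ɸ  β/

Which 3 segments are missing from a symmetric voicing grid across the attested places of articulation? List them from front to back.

Voiceless: /ɸ/ (bilabial), /ɕ/ (alveolo-palatal), /ħ/ (pharyngeal), /h/ (glottal).
Voiced: /β/ (bilabial), /ʐ/ (retroflex), /ɣ/ (velar), /ʕ/ (pharyngeal), /ɦ/ (glottal).
Gaps, from front to back: retroflex lacks voiceless (/ʂ/); alveolo-palatal lacks voiced (/ʑ/); velar lacks voiceless (/x/).

/ʂ/, /ʑ/, /x/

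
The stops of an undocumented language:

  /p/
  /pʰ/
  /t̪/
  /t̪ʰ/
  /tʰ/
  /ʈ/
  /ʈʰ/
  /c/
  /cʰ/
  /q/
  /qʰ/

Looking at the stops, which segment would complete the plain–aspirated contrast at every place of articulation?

/t/

Plain: /p/ (bilabial), /t̪/ (dental), /ʈ/ (retroflex), /c/ (palatal), /q/ (uvular).
Aspirated: /pʰ/ (bilabial), /t̪ʰ/ (dental), /tʰ/ (alveolar), /ʈʰ/ (retroflex), /cʰ/ (palatal), /qʰ/ (uvular).
The alveolar row has no plain member, so the gap is the plain alveolar stop /t/.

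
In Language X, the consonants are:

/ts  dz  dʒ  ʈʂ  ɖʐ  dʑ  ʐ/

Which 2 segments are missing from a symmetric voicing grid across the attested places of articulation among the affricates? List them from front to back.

/tʃ/, /tɕ/

Voiceless: /ts/ (alveolar), /ʈʂ/ (retroflex).
Voiced: /dz/ (alveolar), /dʒ/ (postalveolar), /ɖʐ/ (retroflex), /dʑ/ (alveolo-palatal).
Gaps, from front to back: postalveolar lacks voiceless (/tʃ/); alveolo-palatal lacks voiceless (/tɕ/).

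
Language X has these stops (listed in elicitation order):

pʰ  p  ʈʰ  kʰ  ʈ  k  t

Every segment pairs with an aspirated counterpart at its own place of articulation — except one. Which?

/t/

Bilabial: /p/ ~ /pʰ/
Retroflex: /ʈ/ ~ /ʈʰ/
Velar: /k/ ~ /kʰ/
Alveolar: only /t/ (plain); no aspirated partner.
So /t/ is the unpaired segment.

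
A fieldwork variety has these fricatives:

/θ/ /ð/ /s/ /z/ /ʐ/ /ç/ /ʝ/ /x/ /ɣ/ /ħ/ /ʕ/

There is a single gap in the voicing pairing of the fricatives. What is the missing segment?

place of articulation  voiceless  voiced  
dental            θ         ð       
alveolar          s         z       
retroflex         —         ʐ       
palatal           ç         ʝ       
velar             x         ɣ       
pharyngeal        ħ         ʕ       
The retroflex row has no voiceless member, so the gap is the voiceless retroflex fricative /ʂ/.

/ʂ/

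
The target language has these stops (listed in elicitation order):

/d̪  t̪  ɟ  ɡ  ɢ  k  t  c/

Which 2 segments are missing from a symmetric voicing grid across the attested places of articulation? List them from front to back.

/d/, /q/

Voiceless: /t̪/ (dental), /t/ (alveolar), /c/ (palatal), /k/ (velar).
Voiced: /d̪/ (dental), /ɟ/ (palatal), /ɡ/ (velar), /ɢ/ (uvular).
Gaps, from front to back: alveolar lacks voiced (/d/); uvular lacks voiceless (/q/).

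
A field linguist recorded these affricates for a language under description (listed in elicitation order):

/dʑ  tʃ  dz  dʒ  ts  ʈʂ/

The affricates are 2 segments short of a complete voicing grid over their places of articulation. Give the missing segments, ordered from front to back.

/ɖʐ/, /tɕ/

place of articulation  voiceless  voiced  
alveolar          ts        dz      
postalveolar      tʃ        dʒ      
retroflex         ʈʂ        —       
alveolo-palatal   —         dʑ      
Gaps, from front to back: retroflex lacks voiced (/ɖʐ/); alveolo-palatal lacks voiceless (/tɕ/).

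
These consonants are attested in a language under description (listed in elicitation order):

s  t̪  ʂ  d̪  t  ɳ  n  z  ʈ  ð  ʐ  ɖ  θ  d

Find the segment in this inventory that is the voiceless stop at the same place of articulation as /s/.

/s/ is a voiceless alveolar fricative.
The voiceless stop at the same place is a voiceless alveolar stop — in this inventory, /t/.

/t/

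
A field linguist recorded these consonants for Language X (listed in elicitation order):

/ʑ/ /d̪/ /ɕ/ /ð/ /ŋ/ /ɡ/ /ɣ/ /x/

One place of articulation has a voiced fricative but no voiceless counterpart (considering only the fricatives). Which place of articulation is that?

dental

dental: voiceless —, voiced /ð/.
alveolo-palatal: voiceless /ɕ/, voiced /ʑ/.
velar: voiceless /x/, voiced /ɣ/.
Every place of articulation has a voiceless member except dental, where /θ/ would be expected.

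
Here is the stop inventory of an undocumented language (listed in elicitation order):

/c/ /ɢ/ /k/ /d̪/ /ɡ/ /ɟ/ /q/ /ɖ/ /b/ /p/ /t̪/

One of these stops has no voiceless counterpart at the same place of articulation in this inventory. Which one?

/ɖ/

Bilabial: /p/ ~ /b/
Dental: /t̪/ ~ /d̪/
Palatal: /c/ ~ /ɟ/
Velar: /k/ ~ /ɡ/
Uvular: /q/ ~ /ɢ/
Retroflex: only /ɖ/ (voiced); no voiceless partner.
So /ɖ/ is the unpaired segment.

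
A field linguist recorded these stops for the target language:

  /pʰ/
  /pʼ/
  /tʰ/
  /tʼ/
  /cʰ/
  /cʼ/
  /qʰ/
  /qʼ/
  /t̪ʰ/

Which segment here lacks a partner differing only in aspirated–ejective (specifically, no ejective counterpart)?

Bilabial: /pʰ/ ~ /pʼ/
Alveolar: /tʰ/ ~ /tʼ/
Palatal: /cʰ/ ~ /cʼ/
Uvular: /qʰ/ ~ /qʼ/
Dental: only /t̪ʰ/ (aspirated); no ejective partner.
So /t̪ʰ/ is the unpaired segment.

/t̪ʰ/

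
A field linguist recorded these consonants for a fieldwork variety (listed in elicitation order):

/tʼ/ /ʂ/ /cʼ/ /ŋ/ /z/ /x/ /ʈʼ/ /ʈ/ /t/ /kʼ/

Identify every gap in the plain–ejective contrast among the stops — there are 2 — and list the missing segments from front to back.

place of articulation  plain     ejective
alveolar          t         tʼ      
retroflex         ʈ         ʈʼ      
palatal           —         cʼ      
velar             —         kʼ      
Gaps, from front to back: palatal lacks plain (/c/); velar lacks plain (/k/).

/c/, /k/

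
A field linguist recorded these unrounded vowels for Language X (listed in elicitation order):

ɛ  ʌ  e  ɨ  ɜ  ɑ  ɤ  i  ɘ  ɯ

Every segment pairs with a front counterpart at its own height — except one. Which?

/ɑ/

High: /i/ ~ /ɨ/ ~ /ɯ/
High-mid: /e/ ~ /ɘ/ ~ /ɤ/
Low-mid: /ɛ/ ~ /ɜ/ ~ /ʌ/
Low: only /ɑ/ (back); no front partner.
So /ɑ/ is the unpaired segment.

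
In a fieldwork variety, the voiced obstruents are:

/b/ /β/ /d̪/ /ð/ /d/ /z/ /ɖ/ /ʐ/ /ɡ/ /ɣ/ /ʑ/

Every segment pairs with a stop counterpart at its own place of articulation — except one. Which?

Bilabial: /b/ ~ /β/
Dental: /d̪/ ~ /ð/
Alveolar: /d/ ~ /z/
Retroflex: /ɖ/ ~ /ʐ/
Velar: /ɡ/ ~ /ɣ/
Alveolo-palatal: only /ʑ/ (fricative); no stop partner.
So /ʑ/ is the unpaired segment.

/ʑ/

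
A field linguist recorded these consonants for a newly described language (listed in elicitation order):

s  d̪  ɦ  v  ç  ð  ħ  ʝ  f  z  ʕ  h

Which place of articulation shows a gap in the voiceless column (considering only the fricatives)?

Voiceless: /f/ (labiodental), /s/ (alveolar), /ç/ (palatal), /ħ/ (pharyngeal), /h/ (glottal).
Voiced: /v/ (labiodental), /ð/ (dental), /z/ (alveolar), /ʝ/ (palatal), /ʕ/ (pharyngeal), /ɦ/ (glottal).
Every place of articulation has a voiceless member except dental, where /θ/ would be expected.

dental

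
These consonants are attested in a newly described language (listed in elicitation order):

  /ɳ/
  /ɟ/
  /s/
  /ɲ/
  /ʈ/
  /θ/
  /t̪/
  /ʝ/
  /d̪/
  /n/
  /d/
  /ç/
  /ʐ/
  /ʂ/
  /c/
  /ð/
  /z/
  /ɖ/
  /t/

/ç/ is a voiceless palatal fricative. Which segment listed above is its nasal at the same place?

The nasal at the same place is a palatal nasal — in this inventory, /ɲ/.

/ɲ/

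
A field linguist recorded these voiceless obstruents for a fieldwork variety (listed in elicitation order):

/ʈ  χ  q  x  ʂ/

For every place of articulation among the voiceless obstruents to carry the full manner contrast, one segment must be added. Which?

place of articulation  stop      fricative
retroflex         ʈ         ʂ       
velar             —         x       
uvular            q         χ       
The velar row has no stop member, so the gap is the velar stop /k/.

/k/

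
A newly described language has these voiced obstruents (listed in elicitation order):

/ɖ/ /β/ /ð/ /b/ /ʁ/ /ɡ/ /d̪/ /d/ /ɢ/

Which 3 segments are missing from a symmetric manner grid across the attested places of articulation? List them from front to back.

/z/, /ʐ/, /ɣ/

bilabial: stop /b/, fricative /β/.
dental: stop /d̪/, fricative /ð/.
alveolar: stop /d/, fricative —.
retroflex: stop /ɖ/, fricative —.
velar: stop /ɡ/, fricative —.
uvular: stop /ɢ/, fricative /ʁ/.
Gaps, from front to back: alveolar lacks fricative (/z/); retroflex lacks fricative (/ʐ/); velar lacks fricative (/ɣ/).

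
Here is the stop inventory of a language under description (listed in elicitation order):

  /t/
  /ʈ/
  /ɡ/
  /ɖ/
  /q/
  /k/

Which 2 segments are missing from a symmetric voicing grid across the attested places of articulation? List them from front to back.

/d/, /ɢ/

place of articulation  voiceless  voiced  
alveolar          t         —       
retroflex         ʈ         ɖ       
velar             k         ɡ       
uvular            q         —       
Gaps, from front to back: alveolar lacks voiced (/d/); uvular lacks voiced (/ɢ/).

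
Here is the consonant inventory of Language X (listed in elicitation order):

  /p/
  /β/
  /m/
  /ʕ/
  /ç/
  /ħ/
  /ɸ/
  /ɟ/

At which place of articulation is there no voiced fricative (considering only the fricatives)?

palatal

bilabial: voiceless /ɸ/, voiced /β/.
palatal: voiceless /ç/, voiced —.
pharyngeal: voiceless /ħ/, voiced /ʕ/.
Every place of articulation has a voiced member except palatal, where /ʝ/ would be expected.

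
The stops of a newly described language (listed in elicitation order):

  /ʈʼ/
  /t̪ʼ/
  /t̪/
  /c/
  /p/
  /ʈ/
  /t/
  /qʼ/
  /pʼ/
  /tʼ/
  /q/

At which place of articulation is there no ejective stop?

palatal

Plain: /p/ (bilabial), /t̪/ (dental), /t/ (alveolar), /ʈ/ (retroflex), /c/ (palatal), /q/ (uvular).
Ejective: /pʼ/ (bilabial), /t̪ʼ/ (dental), /tʼ/ (alveolar), /ʈʼ/ (retroflex), /qʼ/ (uvular).
Every place of articulation has an ejective member except palatal, where /cʼ/ would be expected.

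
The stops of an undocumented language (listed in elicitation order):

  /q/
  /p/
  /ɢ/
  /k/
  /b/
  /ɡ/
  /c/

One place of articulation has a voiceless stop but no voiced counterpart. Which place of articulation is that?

bilabial: voiceless /p/, voiced /b/.
palatal: voiceless /c/, voiced —.
velar: voiceless /k/, voiced /ɡ/.
uvular: voiceless /q/, voiced /ɢ/.
Every place of articulation has a voiced member except palatal, where /ɟ/ would be expected.

palatal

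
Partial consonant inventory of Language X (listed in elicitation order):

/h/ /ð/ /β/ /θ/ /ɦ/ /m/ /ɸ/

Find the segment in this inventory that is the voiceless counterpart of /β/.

/β/ is a voiced bilabial fricative.
The voiceless counterpart is a voiceless bilabial fricative — in this inventory, /ɸ/.

/ɸ/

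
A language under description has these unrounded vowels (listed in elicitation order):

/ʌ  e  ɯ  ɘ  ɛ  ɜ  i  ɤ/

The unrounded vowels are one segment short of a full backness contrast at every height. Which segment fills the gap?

/ɨ/

high: front /i/, central —, back /ɯ/.
high-mid: front /e/, central /ɘ/, back /ɤ/.
low-mid: front /ɛ/, central /ɜ/, back /ʌ/.
The high row has no central member, so the gap is the high central unrounded vowel /ɨ/.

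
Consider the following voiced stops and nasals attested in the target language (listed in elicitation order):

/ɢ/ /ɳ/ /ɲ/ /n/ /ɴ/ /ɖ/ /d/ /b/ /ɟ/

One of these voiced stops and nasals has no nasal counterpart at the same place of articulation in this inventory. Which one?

Alveolar: /d/ ~ /n/
Retroflex: /ɖ/ ~ /ɳ/
Palatal: /ɟ/ ~ /ɲ/
Uvular: /ɢ/ ~ /ɴ/
Bilabial: only /b/ (oral stop); no nasal partner.
So /b/ is the unpaired segment.

/b/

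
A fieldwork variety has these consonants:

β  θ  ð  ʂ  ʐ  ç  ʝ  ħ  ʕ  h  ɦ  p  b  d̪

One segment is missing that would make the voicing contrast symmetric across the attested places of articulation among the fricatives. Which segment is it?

Voiceless: /θ/ (dental), /ʂ/ (retroflex), /ç/ (palatal), /ħ/ (pharyngeal), /h/ (glottal).
Voiced: /β/ (bilabial), /ð/ (dental), /ʐ/ (retroflex), /ʝ/ (palatal), /ʕ/ (pharyngeal), /ɦ/ (glottal).
The bilabial row has no voiceless member, so the gap is the voiceless bilabial fricative /ɸ/.

/ɸ/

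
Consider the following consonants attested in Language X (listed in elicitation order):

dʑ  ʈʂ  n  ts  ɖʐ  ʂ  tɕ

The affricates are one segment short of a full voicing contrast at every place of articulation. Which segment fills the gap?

/dz/

place of articulation  voiceless  voiced  
alveolar          ts        —       
retroflex         ʈʂ        ɖʐ      
alveolo-palatal   tɕ        dʑ      
The alveolar row has no voiced member, so the gap is the voiced alveolar affricate /dz/.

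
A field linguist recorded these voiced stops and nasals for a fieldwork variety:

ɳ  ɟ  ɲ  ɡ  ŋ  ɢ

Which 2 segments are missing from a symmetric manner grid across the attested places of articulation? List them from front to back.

/ɖ/, /ɴ/

retroflex: oral stop —, nasal /ɳ/.
palatal: oral stop /ɟ/, nasal /ɲ/.
velar: oral stop /ɡ/, nasal /ŋ/.
uvular: oral stop /ɢ/, nasal —.
Gaps, from front to back: retroflex lacks oral stop (/ɖ/); uvular lacks nasal (/ɴ/).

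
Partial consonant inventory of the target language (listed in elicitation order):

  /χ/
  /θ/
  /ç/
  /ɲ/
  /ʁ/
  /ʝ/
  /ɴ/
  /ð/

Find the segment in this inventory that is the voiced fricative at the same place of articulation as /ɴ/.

/ɴ/ is an uvular nasal.
The voiced fricative at the same place is a voiced uvular fricative — in this inventory, /ʁ/.

/ʁ/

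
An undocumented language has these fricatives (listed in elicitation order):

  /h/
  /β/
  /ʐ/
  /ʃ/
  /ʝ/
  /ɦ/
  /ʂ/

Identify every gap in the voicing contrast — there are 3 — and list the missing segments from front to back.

Voiceless: /ʃ/ (postalveolar), /ʂ/ (retroflex), /h/ (glottal).
Voiced: /β/ (bilabial), /ʐ/ (retroflex), /ʝ/ (palatal), /ɦ/ (glottal).
Gaps, from front to back: bilabial lacks voiceless (/ɸ/); postalveolar lacks voiced (/ʒ/); palatal lacks voiceless (/ç/).

/ɸ/, /ʒ/, /ç/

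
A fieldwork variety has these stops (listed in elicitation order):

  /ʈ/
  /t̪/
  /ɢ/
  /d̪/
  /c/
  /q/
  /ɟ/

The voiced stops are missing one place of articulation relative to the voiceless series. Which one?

Voiceless: /t̪/ (dental), /ʈ/ (retroflex), /c/ (palatal), /q/ (uvular).
Voiced: /d̪/ (dental), /ɟ/ (palatal), /ɢ/ (uvular).
Every place of articulation has a voiced member except retroflex, where /ɖ/ would be expected.

retroflex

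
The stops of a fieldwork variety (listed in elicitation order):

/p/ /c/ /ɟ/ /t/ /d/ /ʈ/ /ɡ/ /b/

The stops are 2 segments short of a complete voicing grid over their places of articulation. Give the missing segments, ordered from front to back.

/ɖ/, /k/

Voiceless: /p/ (bilabial), /t/ (alveolar), /ʈ/ (retroflex), /c/ (palatal).
Voiced: /b/ (bilabial), /d/ (alveolar), /ɟ/ (palatal), /ɡ/ (velar).
Gaps, from front to back: retroflex lacks voiced (/ɖ/); velar lacks voiceless (/k/).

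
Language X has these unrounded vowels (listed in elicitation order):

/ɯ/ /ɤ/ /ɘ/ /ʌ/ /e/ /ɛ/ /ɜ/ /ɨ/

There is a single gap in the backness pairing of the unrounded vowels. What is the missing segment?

height            front     central   back    
high              —         ɨ         ɯ       
high-mid          e         ɘ         ɤ       
low-mid           ɛ         ɜ         ʌ       
The high row has no front member, so the gap is the high front unrounded vowel /i/.

/i/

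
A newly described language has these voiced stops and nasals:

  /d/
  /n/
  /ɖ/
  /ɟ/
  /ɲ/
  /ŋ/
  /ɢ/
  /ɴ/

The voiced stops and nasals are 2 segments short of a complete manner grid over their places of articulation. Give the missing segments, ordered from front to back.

alveolar: oral stop /d/, nasal /n/.
retroflex: oral stop /ɖ/, nasal —.
palatal: oral stop /ɟ/, nasal /ɲ/.
velar: oral stop —, nasal /ŋ/.
uvular: oral stop /ɢ/, nasal /ɴ/.
Gaps, from front to back: retroflex lacks nasal (/ɳ/); velar lacks oral stop (/ɡ/).

/ɳ/, /ɡ/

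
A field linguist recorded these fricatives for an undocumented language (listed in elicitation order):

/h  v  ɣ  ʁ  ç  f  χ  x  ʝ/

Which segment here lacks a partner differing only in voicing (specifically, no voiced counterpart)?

Labiodental: /f/ ~ /v/
Palatal: /ç/ ~ /ʝ/
Velar: /x/ ~ /ɣ/
Uvular: /χ/ ~ /ʁ/
Glottal: only /h/ (voiceless); no voiced partner.
So /h/ is the unpaired segment.

/h/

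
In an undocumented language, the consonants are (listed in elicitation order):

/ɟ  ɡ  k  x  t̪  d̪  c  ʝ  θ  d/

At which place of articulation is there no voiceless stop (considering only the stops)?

alveolar

place of articulation  voiceless  voiced  
dental            t̪        d̪      
alveolar          —         d       
palatal           c         ɟ       
velar             k         ɡ       
Every place of articulation has a voiceless member except alveolar, where /t/ would be expected.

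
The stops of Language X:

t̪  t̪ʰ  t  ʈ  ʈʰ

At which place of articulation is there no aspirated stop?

alveolar

Plain: /t̪/ (dental), /t/ (alveolar), /ʈ/ (retroflex).
Aspirated: /t̪ʰ/ (dental), /ʈʰ/ (retroflex).
Every place of articulation has an aspirated member except alveolar, where /tʰ/ would be expected.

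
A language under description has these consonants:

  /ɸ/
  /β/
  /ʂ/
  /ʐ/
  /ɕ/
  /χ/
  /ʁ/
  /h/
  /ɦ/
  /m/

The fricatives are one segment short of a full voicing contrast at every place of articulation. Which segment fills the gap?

/ʑ/

bilabial: voiceless /ɸ/, voiced /β/.
retroflex: voiceless /ʂ/, voiced /ʐ/.
alveolo-palatal: voiceless /ɕ/, voiced —.
uvular: voiceless /χ/, voiced /ʁ/.
glottal: voiceless /h/, voiced /ɦ/.
The alveolo-palatal row has no voiced member, so the gap is the voiced alveolo-palatal fricative /ʑ/.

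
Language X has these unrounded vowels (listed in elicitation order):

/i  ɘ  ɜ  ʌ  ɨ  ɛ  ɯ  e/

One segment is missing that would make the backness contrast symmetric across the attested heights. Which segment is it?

height            front     central   back    
high              i         ɨ         ɯ       
high-mid          e         ɘ         —       
low-mid           ɛ         ɜ         ʌ       
The high-mid row has no back member, so the gap is the high-mid back unrounded vowel /ɤ/.

/ɤ/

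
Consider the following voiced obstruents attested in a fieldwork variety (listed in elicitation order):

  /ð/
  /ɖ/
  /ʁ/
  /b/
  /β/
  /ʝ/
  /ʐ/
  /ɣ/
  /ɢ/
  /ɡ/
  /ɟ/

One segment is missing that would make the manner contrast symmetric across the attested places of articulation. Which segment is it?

bilabial: stop /b/, fricative /β/.
dental: stop —, fricative /ð/.
retroflex: stop /ɖ/, fricative /ʐ/.
palatal: stop /ɟ/, fricative /ʝ/.
velar: stop /ɡ/, fricative /ɣ/.
uvular: stop /ɢ/, fricative /ʁ/.
The dental row has no stop member, so the gap is the dental stop /d̪/.

/d̪/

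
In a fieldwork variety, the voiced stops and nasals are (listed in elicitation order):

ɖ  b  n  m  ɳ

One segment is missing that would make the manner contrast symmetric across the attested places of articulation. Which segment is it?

Oral stop: /b/ (bilabial), /ɖ/ (retroflex).
Nasal: /m/ (bilabial), /n/ (alveolar), /ɳ/ (retroflex).
The alveolar row has no oral stop member, so the gap is the alveolar oral stop /d/.

/d/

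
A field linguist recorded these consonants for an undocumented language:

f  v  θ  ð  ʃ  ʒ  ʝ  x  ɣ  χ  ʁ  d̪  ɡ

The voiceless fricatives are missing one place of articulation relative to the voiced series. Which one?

palatal

Voiceless: /f/ (labiodental), /θ/ (dental), /ʃ/ (postalveolar), /x/ (velar), /χ/ (uvular).
Voiced: /v/ (labiodental), /ð/ (dental), /ʒ/ (postalveolar), /ʝ/ (palatal), /ɣ/ (velar), /ʁ/ (uvular).
Every place of articulation has a voiceless member except palatal, where /ç/ would be expected.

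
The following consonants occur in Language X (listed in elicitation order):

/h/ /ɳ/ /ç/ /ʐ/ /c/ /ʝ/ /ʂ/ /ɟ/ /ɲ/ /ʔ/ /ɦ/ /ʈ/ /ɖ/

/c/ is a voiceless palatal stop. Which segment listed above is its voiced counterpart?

The voiced counterpart is a voiced palatal stop — in this inventory, /ɟ/.

/ɟ/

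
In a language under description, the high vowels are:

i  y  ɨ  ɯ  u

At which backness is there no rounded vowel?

central

Unrounded: /i/ (front), /ɨ/ (central), /ɯ/ (back).
Rounded: /y/ (front), /u/ (back).
Every backness has a rounded member except central, where /ʉ/ would be expected.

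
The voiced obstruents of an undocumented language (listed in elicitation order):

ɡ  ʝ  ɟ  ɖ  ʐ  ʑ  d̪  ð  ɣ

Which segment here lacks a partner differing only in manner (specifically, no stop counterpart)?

Dental: /d̪/ ~ /ð/
Retroflex: /ɖ/ ~ /ʐ/
Palatal: /ɟ/ ~ /ʝ/
Velar: /ɡ/ ~ /ɣ/
Alveolo-palatal: only /ʑ/ (fricative); no stop partner.
So /ʑ/ is the unpaired segment.

/ʑ/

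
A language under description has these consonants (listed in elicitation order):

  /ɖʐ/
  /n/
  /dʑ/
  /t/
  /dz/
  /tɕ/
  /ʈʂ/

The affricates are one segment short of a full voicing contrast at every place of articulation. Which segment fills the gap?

/ts/

alveolar: voiceless —, voiced /dz/.
retroflex: voiceless /ʈʂ/, voiced /ɖʐ/.
alveolo-palatal: voiceless /tɕ/, voiced /dʑ/.
The alveolar row has no voiceless member, so the gap is the voiceless alveolar affricate /ts/.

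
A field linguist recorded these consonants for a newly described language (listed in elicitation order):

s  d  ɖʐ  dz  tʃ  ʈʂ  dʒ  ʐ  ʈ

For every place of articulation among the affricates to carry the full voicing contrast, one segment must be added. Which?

Voiceless: /tʃ/ (postalveolar), /ʈʂ/ (retroflex).
Voiced: /dz/ (alveolar), /dʒ/ (postalveolar), /ɖʐ/ (retroflex).
The alveolar row has no voiceless member, so the gap is the voiceless alveolar affricate /ts/.

/ts/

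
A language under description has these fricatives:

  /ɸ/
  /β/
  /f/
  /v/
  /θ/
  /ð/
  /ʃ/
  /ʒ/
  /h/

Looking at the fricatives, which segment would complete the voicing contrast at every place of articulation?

place of articulation  voiceless  voiced  
bilabial          ɸ         β       
labiodental       f         v       
dental            θ         ð       
postalveolar      ʃ         ʒ       
glottal           h         —       
The glottal row has no voiced member, so the gap is the voiced glottal fricative /ɦ/.

/ɦ/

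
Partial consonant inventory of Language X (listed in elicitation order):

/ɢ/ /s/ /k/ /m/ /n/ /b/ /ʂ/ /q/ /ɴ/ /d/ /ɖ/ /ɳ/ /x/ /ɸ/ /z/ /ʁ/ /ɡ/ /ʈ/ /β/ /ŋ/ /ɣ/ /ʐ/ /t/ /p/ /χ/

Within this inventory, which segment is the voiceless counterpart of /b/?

/p/

/b/ is a voiced bilabial stop.
The voiceless counterpart is a voiceless bilabial stop — in this inventory, /p/.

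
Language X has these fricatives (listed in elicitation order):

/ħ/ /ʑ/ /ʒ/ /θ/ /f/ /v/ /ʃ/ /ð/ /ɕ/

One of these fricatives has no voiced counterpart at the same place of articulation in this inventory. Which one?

Labiodental: /f/ ~ /v/
Dental: /θ/ ~ /ð/
Postalveolar: /ʃ/ ~ /ʒ/
Alveolo-palatal: /ɕ/ ~ /ʑ/
Pharyngeal: only /ħ/ (voiceless); no voiced partner.
So /ħ/ is the unpaired segment.

/ħ/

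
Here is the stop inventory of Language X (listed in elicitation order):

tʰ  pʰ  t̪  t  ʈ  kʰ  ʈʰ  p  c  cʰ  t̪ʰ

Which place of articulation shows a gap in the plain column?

Plain: /p/ (bilabial), /t̪/ (dental), /t/ (alveolar), /ʈ/ (retroflex), /c/ (palatal).
Aspirated: /pʰ/ (bilabial), /t̪ʰ/ (dental), /tʰ/ (alveolar), /ʈʰ/ (retroflex), /cʰ/ (palatal), /kʰ/ (velar).
Every place of articulation has a plain member except velar, where /k/ would be expected.

velar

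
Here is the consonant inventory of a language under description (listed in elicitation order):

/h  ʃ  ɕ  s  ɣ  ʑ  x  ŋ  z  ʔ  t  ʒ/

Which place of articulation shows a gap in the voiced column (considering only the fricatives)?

place of articulation  voiceless  voiced  
alveolar          s         z       
postalveolar      ʃ         ʒ       
alveolo-palatal   ɕ         ʑ       
velar             x         ɣ       
glottal           h         —       
Every place of articulation has a voiced member except glottal, where /ɦ/ would be expected.

glottal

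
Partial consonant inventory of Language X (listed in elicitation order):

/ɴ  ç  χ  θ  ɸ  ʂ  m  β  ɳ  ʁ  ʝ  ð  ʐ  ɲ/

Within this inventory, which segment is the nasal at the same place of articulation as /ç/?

/ɲ/

/ç/ is a voiceless palatal fricative.
The nasal at the same place is a palatal nasal — in this inventory, /ɲ/.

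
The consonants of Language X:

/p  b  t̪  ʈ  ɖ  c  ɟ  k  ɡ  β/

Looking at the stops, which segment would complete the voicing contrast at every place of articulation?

place of articulation  voiceless  voiced  
bilabial          p         b       
dental            t̪        —       
retroflex         ʈ         ɖ       
palatal           c         ɟ       
velar             k         ɡ       
The dental row has no voiced member, so the gap is the voiced dental stop /d̪/.

/d̪/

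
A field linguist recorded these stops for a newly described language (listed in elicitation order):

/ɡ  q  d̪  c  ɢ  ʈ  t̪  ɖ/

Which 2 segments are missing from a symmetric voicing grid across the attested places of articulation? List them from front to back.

Voiceless: /t̪/ (dental), /ʈ/ (retroflex), /c/ (palatal), /q/ (uvular).
Voiced: /d̪/ (dental), /ɖ/ (retroflex), /ɡ/ (velar), /ɢ/ (uvular).
Gaps, from front to back: palatal lacks voiced (/ɟ/); velar lacks voiceless (/k/).

/ɟ/, /k/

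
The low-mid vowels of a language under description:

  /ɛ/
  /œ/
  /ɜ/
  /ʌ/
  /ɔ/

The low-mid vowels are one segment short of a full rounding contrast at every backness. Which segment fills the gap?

/ɞ/

front: unrounded /ɛ/, rounded /œ/.
central: unrounded /ɜ/, rounded —.
back: unrounded /ʌ/, rounded /ɔ/.
The central row has no rounded member, so the gap is the central rounded vowel /ɞ/.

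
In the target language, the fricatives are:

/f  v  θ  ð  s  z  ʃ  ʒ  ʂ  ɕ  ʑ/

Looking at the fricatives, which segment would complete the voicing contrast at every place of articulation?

labiodental: voiceless /f/, voiced /v/.
dental: voiceless /θ/, voiced /ð/.
alveolar: voiceless /s/, voiced /z/.
postalveolar: voiceless /ʃ/, voiced /ʒ/.
retroflex: voiceless /ʂ/, voiced —.
alveolo-palatal: voiceless /ɕ/, voiced /ʑ/.
The retroflex row has no voiced member, so the gap is the voiced retroflex fricative /ʐ/.

/ʐ/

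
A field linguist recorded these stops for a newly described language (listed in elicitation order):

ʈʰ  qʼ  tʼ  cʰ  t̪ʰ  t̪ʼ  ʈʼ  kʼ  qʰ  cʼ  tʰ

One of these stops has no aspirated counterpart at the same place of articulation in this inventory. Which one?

Dental: /t̪ʰ/ ~ /t̪ʼ/
Alveolar: /tʰ/ ~ /tʼ/
Retroflex: /ʈʰ/ ~ /ʈʼ/
Palatal: /cʰ/ ~ /cʼ/
Uvular: /qʰ/ ~ /qʼ/
Velar: only /kʼ/ (ejective); no aspirated partner.
So /kʼ/ is the unpaired segment.

/kʼ/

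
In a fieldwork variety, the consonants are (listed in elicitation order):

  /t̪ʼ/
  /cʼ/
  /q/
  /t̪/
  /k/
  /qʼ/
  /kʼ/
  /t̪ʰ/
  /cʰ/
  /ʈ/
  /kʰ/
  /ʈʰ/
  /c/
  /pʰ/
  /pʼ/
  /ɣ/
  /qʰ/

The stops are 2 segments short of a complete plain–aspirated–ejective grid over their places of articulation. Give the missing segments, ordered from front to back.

/p/, /ʈʼ/

place of articulation  plain     aspirated  ejective
bilabial          —         pʰ        pʼ      
dental            t̪        t̪ʰ       t̪ʼ     
retroflex         ʈ         ʈʰ        —       
palatal           c         cʰ        cʼ      
velar             k         kʰ        kʼ      
uvular            q         qʰ        qʼ      
Gaps, from front to back: bilabial lacks plain (/p/); retroflex lacks ejective (/ʈʼ/).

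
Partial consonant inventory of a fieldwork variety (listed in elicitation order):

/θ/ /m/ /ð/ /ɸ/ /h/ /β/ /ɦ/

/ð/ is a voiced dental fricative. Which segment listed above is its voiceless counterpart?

The voiceless counterpart is a voiceless dental fricative — in this inventory, /θ/.

/θ/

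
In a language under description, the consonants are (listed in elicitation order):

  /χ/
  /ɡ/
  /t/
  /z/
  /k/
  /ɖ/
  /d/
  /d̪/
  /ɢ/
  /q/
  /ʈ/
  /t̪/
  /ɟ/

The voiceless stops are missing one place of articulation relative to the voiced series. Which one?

palatal

Voiceless: /t̪/ (dental), /t/ (alveolar), /ʈ/ (retroflex), /k/ (velar), /q/ (uvular).
Voiced: /d̪/ (dental), /d/ (alveolar), /ɖ/ (retroflex), /ɟ/ (palatal), /ɡ/ (velar), /ɢ/ (uvular).
Every place of articulation has a voiceless member except palatal, where /c/ would be expected.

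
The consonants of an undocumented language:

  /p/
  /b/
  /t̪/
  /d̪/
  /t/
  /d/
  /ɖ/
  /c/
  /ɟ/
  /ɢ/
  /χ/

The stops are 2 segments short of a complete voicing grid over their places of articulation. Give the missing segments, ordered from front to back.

place of articulation  voiceless  voiced  
bilabial          p         b       
dental            t̪        d̪      
alveolar          t         d       
retroflex         —         ɖ       
palatal           c         ɟ       
uvular            —         ɢ       
Gaps, from front to back: retroflex lacks voiceless (/ʈ/); uvular lacks voiceless (/q/).

/ʈ/, /q/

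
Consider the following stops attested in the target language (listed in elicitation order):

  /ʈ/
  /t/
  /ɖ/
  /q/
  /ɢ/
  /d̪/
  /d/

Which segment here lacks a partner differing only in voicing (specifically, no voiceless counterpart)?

/d̪/

Alveolar: /t/ ~ /d/
Retroflex: /ʈ/ ~ /ɖ/
Uvular: /q/ ~ /ɢ/
Dental: only /d̪/ (voiced); no voiceless partner.
So /d̪/ is the unpaired segment.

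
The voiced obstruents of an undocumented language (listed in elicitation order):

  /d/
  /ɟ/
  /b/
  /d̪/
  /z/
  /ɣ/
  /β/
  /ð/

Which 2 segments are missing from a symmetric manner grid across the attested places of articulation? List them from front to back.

place of articulation  stop      fricative
bilabial          b         β       
dental            d̪        ð       
alveolar          d         z       
palatal           ɟ         —       
velar             —         ɣ       
Gaps, from front to back: palatal lacks fricative (/ʝ/); velar lacks stop (/ɡ/).

/ʝ/, /ɡ/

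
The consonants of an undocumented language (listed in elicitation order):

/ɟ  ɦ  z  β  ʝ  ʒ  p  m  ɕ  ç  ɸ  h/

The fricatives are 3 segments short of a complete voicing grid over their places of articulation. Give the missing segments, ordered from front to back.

/s/, /ʃ/, /ʑ/

place of articulation  voiceless  voiced  
bilabial          ɸ         β       
alveolar          —         z       
postalveolar      —         ʒ       
alveolo-palatal   ɕ         —       
palatal           ç         ʝ       
glottal           h         ɦ       
Gaps, from front to back: alveolar lacks voiceless (/s/); postalveolar lacks voiceless (/ʃ/); alveolo-palatal lacks voiced (/ʑ/).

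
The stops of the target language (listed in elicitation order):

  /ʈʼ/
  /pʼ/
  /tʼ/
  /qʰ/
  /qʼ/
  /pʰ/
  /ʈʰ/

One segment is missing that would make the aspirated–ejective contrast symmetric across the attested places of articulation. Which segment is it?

bilabial: aspirated /pʰ/, ejective /pʼ/.
alveolar: aspirated —, ejective /tʼ/.
retroflex: aspirated /ʈʰ/, ejective /ʈʼ/.
uvular: aspirated /qʰ/, ejective /qʼ/.
The alveolar row has no aspirated member, so the gap is the aspirated alveolar stop /tʰ/.

/tʰ/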